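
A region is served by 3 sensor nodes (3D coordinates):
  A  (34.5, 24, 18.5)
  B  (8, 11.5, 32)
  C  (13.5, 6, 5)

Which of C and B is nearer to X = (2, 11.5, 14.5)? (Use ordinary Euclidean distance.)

Compare squared distances:
|XC|² = (2−13.5)² + (11.5−6)² + (14.5−5)² = 132.25 + 30.25 + 90.25 = 252.75
|XB|² = (2−8)² + (11.5−11.5)² + (14.5−32)² = 36 + 0 + 306.25 = 342.25
252.75 < 342.25, so C is closer.

C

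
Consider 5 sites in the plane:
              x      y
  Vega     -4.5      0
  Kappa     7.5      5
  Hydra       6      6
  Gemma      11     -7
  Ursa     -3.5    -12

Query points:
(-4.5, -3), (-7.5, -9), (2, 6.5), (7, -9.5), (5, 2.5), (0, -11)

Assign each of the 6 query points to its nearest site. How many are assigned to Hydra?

(-4.5, -3) — d² to each: Vega:9, Kappa:208, Hydra:191.25, Gemma:256.25, Ursa:82 → nearest is Vega
(-7.5, -9) — d² to each: Vega:90, Kappa:421, Hydra:407.25, Gemma:346.25, Ursa:25 → nearest is Ursa
(2, 6.5) — d² to each: Vega:84.5, Kappa:32.5, Hydra:16.25, Gemma:263.25, Ursa:372.5 → nearest is Hydra
(7, -9.5) — d² to each: Vega:222.5, Kappa:210.5, Hydra:241.25, Gemma:22.25, Ursa:116.5 → nearest is Gemma
(5, 2.5) — d² to each: Vega:96.5, Kappa:12.5, Hydra:13.25, Gemma:126.25, Ursa:282.5 → nearest is Kappa
(0, -11) — d² to each: Vega:141.25, Kappa:312.25, Hydra:325, Gemma:137, Ursa:13.25 → nearest is Ursa
1 of the 6 points has Hydra as nearest.

1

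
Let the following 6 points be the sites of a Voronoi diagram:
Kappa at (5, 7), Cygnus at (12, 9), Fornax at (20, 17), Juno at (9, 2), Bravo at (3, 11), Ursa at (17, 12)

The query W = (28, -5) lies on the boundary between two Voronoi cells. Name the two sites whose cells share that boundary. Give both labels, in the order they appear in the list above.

Squared distances from W to each site:
d²(W, Kappa) = (28−5)² + (-5−7)² = 529 + 144 = 673
d²(W, Cygnus) = (28−12)² + (-5−9)² = 256 + 196 = 452
d²(W, Fornax) = (28−20)² + (-5−17)² = 64 + 484 = 548
d²(W, Juno) = (28−9)² + (-5−2)² = 361 + 49 = 410
d²(W, Bravo) = (28−3)² + (-5−11)² = 625 + 256 = 881
d²(W, Ursa) = (28−17)² + (-5−12)² = 121 + 289 = 410
W is equidistant from Juno and Ursa (both at squared distance 410), and every other site is strictly farther — so W lies on the Juno–Ursa Voronoi edge.

Juno and Ursa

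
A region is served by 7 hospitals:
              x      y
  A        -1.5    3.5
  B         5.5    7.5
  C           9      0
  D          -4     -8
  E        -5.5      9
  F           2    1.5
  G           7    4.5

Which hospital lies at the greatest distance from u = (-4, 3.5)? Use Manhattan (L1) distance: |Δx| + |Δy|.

d(u,A) = |-4−(-1.5)| + |3.5−3.5| = 2.5 + 0 = 2.5
d(u,B) = |-4−5.5| + |3.5−7.5| = 9.5 + 4 = 13.5
d(u,C) = |-4−9| + |3.5−0| = 13 + 3.5 = 16.5
d(u,D) = |-4−(-4)| + |3.5−(-8)| = 0 + 11.5 = 11.5
d(u,E) = |-4−(-5.5)| + |3.5−9| = 1.5 + 5.5 = 7
d(u,F) = |-4−2| + |3.5−1.5| = 6 + 2 = 8
d(u,G) = |-4−7| + |3.5−4.5| = 11 + 1 = 12
The largest is to C.

C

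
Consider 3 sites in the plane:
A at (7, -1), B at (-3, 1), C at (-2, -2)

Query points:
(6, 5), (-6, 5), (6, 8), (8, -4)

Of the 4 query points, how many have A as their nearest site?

(6, 5) — d² to each: A:37, B:97, C:113 → nearest is A
(-6, 5) — d² to each: A:205, B:25, C:65 → nearest is B
(6, 8) — d² to each: A:82, B:130, C:164 → nearest is A
(8, -4) — d² to each: A:10, B:146, C:104 → nearest is A
3 of the 4 points have A as nearest.

3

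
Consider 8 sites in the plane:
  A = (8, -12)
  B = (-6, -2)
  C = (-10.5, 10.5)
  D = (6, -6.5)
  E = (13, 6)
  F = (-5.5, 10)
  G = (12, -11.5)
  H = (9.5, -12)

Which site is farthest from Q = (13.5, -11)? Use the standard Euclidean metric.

Since √ is increasing, it suffices to compare squared distances:
|QA|² = 30.25 + 1 = 31.25
|QB|² = 380.25 + 81 = 461.25
|QC|² = 576 + 462.25 = 1038.25
|QD|² = 56.25 + 20.25 = 76.5
|QE|² = 0.25 + 289 = 289.25
|QF|² = 361 + 441 = 802
|QG|² = 2.25 + 0.25 = 2.5
|QH|² = 16 + 1 = 17
The largest is to C.

C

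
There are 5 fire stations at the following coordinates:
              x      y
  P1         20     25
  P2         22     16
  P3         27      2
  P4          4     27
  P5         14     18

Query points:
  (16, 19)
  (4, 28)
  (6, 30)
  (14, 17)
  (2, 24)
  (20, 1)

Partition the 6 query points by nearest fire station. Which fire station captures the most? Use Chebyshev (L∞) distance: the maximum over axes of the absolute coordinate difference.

P4

(16, 19) — d to each: P1:6, P2:6, P3:17, P4:12, P5:2 → nearest is P5
(4, 28) — d to each: P1:16, P2:18, P3:26, P4:1, P5:10 → nearest is P4
(6, 30) — d to each: P1:14, P2:16, P3:28, P4:3, P5:12 → nearest is P4
(14, 17) — d to each: P1:8, P2:8, P3:15, P4:10, P5:1 → nearest is P5
(2, 24) — d to each: P1:18, P2:20, P3:25, P4:3, P5:12 → nearest is P4
(20, 1) — d to each: P1:24, P2:15, P3:7, P4:26, P5:17 → nearest is P3
Tally — P3:1, P4:3, P5:2. P4 captures the most (3).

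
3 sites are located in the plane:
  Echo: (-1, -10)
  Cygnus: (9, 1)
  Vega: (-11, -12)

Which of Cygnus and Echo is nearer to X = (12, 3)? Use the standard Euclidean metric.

Cygnus

Compare squared distances:
d²(X, Cygnus) = (12−9)² + (3−1)² = 9 + 4 = 13
d²(X, Echo) = (12−(-1))² + (3−(-10))² = 169 + 169 = 338
13 < 338, so Cygnus is closer.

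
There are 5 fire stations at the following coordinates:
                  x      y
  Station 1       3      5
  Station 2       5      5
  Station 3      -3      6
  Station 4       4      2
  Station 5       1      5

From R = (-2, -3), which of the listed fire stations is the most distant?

Since √ is increasing, it suffices to compare squared distances:
d²(R, Station 1) = (-2−3)² + (-3−5)² = 25 + 64 = 89
d²(R, Station 2) = (-2−5)² + (-3−5)² = 49 + 64 = 113
d²(R, Station 3) = (-2−(-3))² + (-3−6)² = 1 + 81 = 82
d²(R, Station 4) = (-2−4)² + (-3−2)² = 36 + 25 = 61
d²(R, Station 5) = (-2−1)² + (-3−5)² = 9 + 64 = 73
The largest is to Station 2.

Station 2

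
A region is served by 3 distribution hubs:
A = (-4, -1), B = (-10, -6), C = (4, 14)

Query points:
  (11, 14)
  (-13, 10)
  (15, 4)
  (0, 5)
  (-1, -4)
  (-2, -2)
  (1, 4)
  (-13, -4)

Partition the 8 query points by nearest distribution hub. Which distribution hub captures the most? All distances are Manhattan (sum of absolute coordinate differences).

A

(11, 14) — d to each: A:30, B:41, C:7 → nearest is C
(-13, 10) — d to each: A:20, B:19, C:21 → nearest is B
(15, 4) — d to each: A:24, B:35, C:21 → nearest is C
(0, 5) — d to each: A:10, B:21, C:13 → nearest is A
(-1, -4) — d to each: A:6, B:11, C:23 → nearest is A
(-2, -2) — d to each: A:3, B:12, C:22 → nearest is A
(1, 4) — d to each: A:10, B:21, C:13 → nearest is A
(-13, -4) — d to each: A:12, B:5, C:35 → nearest is B
Tally — A:4, B:2, C:2. A captures the most (4).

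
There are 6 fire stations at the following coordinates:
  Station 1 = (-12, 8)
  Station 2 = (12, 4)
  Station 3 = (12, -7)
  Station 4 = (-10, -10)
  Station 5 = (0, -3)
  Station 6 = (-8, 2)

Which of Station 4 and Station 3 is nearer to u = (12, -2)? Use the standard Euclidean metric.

Compare squared distances:
d²(u, Station 4) = (12−(-10))² + (-2−(-10))² = 484 + 64 = 548
d²(u, Station 3) = (12−12)² + (-2−(-7))² = 0 + 25 = 25
548 > 25, so Station 3 is closer.

Station 3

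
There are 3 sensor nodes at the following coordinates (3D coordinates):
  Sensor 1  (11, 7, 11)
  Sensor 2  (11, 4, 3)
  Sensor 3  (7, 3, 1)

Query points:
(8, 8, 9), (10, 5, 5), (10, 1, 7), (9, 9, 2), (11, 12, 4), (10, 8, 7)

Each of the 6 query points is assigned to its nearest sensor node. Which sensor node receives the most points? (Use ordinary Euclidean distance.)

Sensor 2

(8, 8, 9) — d² to each: Sensor 1:14, Sensor 2:61, Sensor 3:90 → nearest is Sensor 1
(10, 5, 5) — d² to each: Sensor 1:41, Sensor 2:6, Sensor 3:29 → nearest is Sensor 2
(10, 1, 7) — d² to each: Sensor 1:53, Sensor 2:26, Sensor 3:49 → nearest is Sensor 2
(9, 9, 2) — d² to each: Sensor 1:89, Sensor 2:30, Sensor 3:41 → nearest is Sensor 2
(11, 12, 4) — d² to each: Sensor 1:74, Sensor 2:65, Sensor 3:106 → nearest is Sensor 2
(10, 8, 7) — d² to each: Sensor 1:18, Sensor 2:33, Sensor 3:70 → nearest is Sensor 1
Tally — Sensor 1:2, Sensor 2:4. Sensor 2 captures the most (4).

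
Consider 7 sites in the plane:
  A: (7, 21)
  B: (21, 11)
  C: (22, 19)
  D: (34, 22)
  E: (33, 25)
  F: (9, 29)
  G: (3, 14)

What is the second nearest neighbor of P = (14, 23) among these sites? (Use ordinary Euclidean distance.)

Since √ is increasing, it suffices to compare squared distances:
|PA|² = (14−7)² + (23−21)² = 49 + 4 = 53
|PB|² = (14−21)² + (23−11)² = 49 + 144 = 193
|PC|² = (14−22)² + (23−19)² = 64 + 16 = 80
|PD|² = (14−34)² + (23−22)² = 400 + 1 = 401
|PE|² = (14−33)² + (23−25)² = 361 + 4 = 365
|PF|² = (14−9)² + (23−29)² = 25 + 36 = 61
|PG|² = (14−3)² + (23−14)² = 121 + 81 = 202
Sorted ascending: A, F, C, … — the second-nearest is F.

F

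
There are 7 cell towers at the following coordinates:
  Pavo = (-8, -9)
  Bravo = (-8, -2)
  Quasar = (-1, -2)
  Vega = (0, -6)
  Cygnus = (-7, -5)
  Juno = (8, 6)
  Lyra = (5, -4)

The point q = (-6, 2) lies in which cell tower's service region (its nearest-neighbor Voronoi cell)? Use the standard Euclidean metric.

Bravo

Since √ is increasing, it suffices to compare squared distances:
d²(q, Pavo) = (-6−(-8))² + (2−(-9))² = 4 + 121 = 125
d²(q, Bravo) = (-6−(-8))² + (2−(-2))² = 4 + 16 = 20
d²(q, Quasar) = (-6−(-1))² + (2−(-2))² = 25 + 16 = 41
d²(q, Vega) = (-6−0)² + (2−(-6))² = 36 + 64 = 100
d²(q, Cygnus) = (-6−(-7))² + (2−(-5))² = 1 + 49 = 50
d²(q, Juno) = (-6−8)² + (2−6)² = 196 + 16 = 212
d²(q, Lyra) = (-6−5)² + (2−(-4))² = 121 + 36 = 157
Minimum is at Bravo.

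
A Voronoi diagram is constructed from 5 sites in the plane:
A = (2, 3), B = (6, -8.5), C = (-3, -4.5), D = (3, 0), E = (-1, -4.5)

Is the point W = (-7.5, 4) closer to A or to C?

Compare squared distances:
|WA|² = (-7.5−2)² + (4−3)² = 90.25 + 1 = 91.25
|WC|² = (-7.5−(-3))² + (4−(-4.5))² = 20.25 + 72.25 = 92.5
91.25 < 92.5, so A is closer.

A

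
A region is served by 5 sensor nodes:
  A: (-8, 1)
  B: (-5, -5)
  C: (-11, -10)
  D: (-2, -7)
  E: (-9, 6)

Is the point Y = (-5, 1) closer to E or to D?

Compare squared distances:
|YE|² = (-5−(-9))² + (1−6)² = 16 + 25 = 41
|YD|² = (-5−(-2))² + (1−(-7))² = 9 + 64 = 73
41 < 73, so E is closer.

E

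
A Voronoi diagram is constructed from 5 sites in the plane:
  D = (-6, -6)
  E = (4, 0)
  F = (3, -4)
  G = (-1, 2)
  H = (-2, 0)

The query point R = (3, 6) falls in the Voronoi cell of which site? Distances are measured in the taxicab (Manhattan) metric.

E

d(R,D) = |3−(-6)| + |6−(-6)| = 9 + 12 = 21
d(R,E) = |3−4| + |6−0| = 1 + 6 = 7
d(R,F) = |3−3| + |6−(-4)| = 0 + 10 = 10
d(R,G) = |3−(-1)| + |6−2| = 4 + 4 = 8
d(R,H) = |3−(-2)| + |6−0| = 5 + 6 = 11
E is nearest.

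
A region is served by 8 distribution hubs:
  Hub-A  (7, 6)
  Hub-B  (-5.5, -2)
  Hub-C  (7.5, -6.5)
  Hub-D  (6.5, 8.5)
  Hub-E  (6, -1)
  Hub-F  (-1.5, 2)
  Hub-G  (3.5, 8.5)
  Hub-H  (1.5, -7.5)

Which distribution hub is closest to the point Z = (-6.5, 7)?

Hub-F

Squared Euclidean distances:
d²(Z, Hub-A) = (-6.5−7)² + (7−6)² = 182.25 + 1 = 183.25
d²(Z, Hub-B) = (-6.5−(-5.5))² + (7−(-2))² = 1 + 81 = 82
d²(Z, Hub-C) = (-6.5−7.5)² + (7−(-6.5))² = 196 + 182.25 = 378.25
d²(Z, Hub-D) = (-6.5−6.5)² + (7−8.5)² = 169 + 2.25 = 171.25
d²(Z, Hub-E) = (-6.5−6)² + (7−(-1))² = 156.25 + 64 = 220.25
d²(Z, Hub-F) = (-6.5−(-1.5))² + (7−2)² = 25 + 25 = 50
d²(Z, Hub-G) = (-6.5−3.5)² + (7−8.5)² = 100 + 2.25 = 102.25
d²(Z, Hub-H) = (-6.5−1.5)² + (7−(-7.5))² = 64 + 210.25 = 274.25
Minimum is at Hub-F.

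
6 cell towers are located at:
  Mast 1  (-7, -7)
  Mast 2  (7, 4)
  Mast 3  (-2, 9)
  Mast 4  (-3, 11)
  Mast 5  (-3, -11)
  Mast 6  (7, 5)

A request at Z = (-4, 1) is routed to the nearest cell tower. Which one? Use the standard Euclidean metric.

Squared Euclidean distances:
d²(Z, Mast 1) = (-4−(-7))² + (1−(-7))² = 9 + 64 = 73
d²(Z, Mast 2) = (-4−7)² + (1−4)² = 121 + 9 = 130
d²(Z, Mast 3) = (-4−(-2))² + (1−9)² = 4 + 64 = 68
d²(Z, Mast 4) = (-4−(-3))² + (1−11)² = 1 + 100 = 101
d²(Z, Mast 5) = (-4−(-3))² + (1−(-11))² = 1 + 144 = 145
d²(Z, Mast 6) = (-4−7)² + (1−5)² = 121 + 16 = 137
Minimum is at Mast 3.

Mast 3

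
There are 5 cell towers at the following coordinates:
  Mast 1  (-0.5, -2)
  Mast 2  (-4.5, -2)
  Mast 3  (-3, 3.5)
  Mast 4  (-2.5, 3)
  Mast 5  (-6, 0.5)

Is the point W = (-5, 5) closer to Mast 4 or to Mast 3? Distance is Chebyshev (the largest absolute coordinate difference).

d(W, Mast 4) = max(2.5, 2) = 2.5
d(W, Mast 3) = max(2, 1.5) = 2
2.5 > 2, so Mast 3 is closer.

Mast 3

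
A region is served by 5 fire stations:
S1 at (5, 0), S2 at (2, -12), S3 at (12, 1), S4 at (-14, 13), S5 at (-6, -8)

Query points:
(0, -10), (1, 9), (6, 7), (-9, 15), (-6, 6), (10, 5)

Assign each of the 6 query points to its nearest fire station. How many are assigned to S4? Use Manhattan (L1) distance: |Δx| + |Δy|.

(0, -10) — d to each: S1:15, S2:4, S3:23, S4:37, S5:8 → nearest is S2
(1, 9) — d to each: S1:13, S2:22, S3:19, S4:19, S5:24 → nearest is S1
(6, 7) — d to each: S1:8, S2:23, S3:12, S4:26, S5:27 → nearest is S1
(-9, 15) — d to each: S1:29, S2:38, S3:35, S4:7, S5:26 → nearest is S4
(-6, 6) — d to each: S1:17, S2:26, S3:23, S4:15, S5:14 → nearest is S5
(10, 5) — d to each: S1:10, S2:25, S3:6, S4:32, S5:29 → nearest is S3
1 of the 6 points has S4 as nearest.

1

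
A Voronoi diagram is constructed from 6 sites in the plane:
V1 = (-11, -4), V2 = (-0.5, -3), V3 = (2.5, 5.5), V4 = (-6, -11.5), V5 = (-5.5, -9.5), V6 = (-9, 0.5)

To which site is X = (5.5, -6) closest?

V2

Squared Euclidean distances:
|XV1|² = (5.5−(-11))² + (-6−(-4))² = 272.25 + 4 = 276.25
|XV2|² = (5.5−(-0.5))² + (-6−(-3))² = 36 + 9 = 45
|XV3|² = (5.5−2.5)² + (-6−5.5)² = 9 + 132.25 = 141.25
|XV4|² = (5.5−(-6))² + (-6−(-11.5))² = 132.25 + 30.25 = 162.5
|XV5|² = (5.5−(-5.5))² + (-6−(-9.5))² = 121 + 12.25 = 133.25
|XV6|² = (5.5−(-9))² + (-6−0.5)² = 210.25 + 42.25 = 252.5
Minimum is at V2.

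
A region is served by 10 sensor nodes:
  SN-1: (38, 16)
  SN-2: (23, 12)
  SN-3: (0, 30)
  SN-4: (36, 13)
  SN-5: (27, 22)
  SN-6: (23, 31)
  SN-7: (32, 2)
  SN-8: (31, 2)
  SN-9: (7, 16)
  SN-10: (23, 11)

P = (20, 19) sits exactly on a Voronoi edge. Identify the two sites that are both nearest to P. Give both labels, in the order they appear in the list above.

Squared distances from P to each site:
d²(P, SN-1) = (20−38)² + (19−16)² = 324 + 9 = 333
d²(P, SN-2) = (20−23)² + (19−12)² = 9 + 49 = 58
d²(P, SN-3) = (20−0)² + (19−30)² = 400 + 121 = 521
d²(P, SN-4) = (20−36)² + (19−13)² = 256 + 36 = 292
d²(P, SN-5) = (20−27)² + (19−22)² = 49 + 9 = 58
d²(P, SN-6) = (20−23)² + (19−31)² = 9 + 144 = 153
d²(P, SN-7) = (20−32)² + (19−2)² = 144 + 289 = 433
d²(P, SN-8) = (20−31)² + (19−2)² = 121 + 289 = 410
d²(P, SN-9) = (20−7)² + (19−16)² = 169 + 9 = 178
d²(P, SN-10) = (20−23)² + (19−11)² = 9 + 64 = 73
P is equidistant from SN-2 and SN-5 (both at squared distance 58), and every other site is strictly farther — so P lies on the SN-2–SN-5 Voronoi edge.

SN-2 and SN-5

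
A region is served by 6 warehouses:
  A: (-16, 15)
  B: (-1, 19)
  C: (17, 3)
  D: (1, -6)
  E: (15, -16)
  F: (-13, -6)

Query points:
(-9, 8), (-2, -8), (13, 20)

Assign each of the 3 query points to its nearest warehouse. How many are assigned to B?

(-9, 8) — d² to each: A:98, B:185, C:701, D:296, E:1152, F:212 → nearest is A
(-2, -8) — d² to each: A:725, B:730, C:482, D:13, E:353, F:125 → nearest is D
(13, 20) — d² to each: A:866, B:197, C:305, D:820, E:1300, F:1352 → nearest is B
1 of the 3 points has B as nearest.

1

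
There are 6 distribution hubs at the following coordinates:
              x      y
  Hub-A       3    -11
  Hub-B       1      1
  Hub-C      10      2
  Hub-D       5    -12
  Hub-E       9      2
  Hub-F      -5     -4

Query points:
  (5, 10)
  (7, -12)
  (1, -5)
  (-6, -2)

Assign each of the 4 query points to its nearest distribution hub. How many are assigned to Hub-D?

1

(5, 10) — d² to each: Hub-A:445, Hub-B:97, Hub-C:89, Hub-D:484, Hub-E:80, Hub-F:296 → nearest is Hub-E
(7, -12) — d² to each: Hub-A:17, Hub-B:205, Hub-C:205, Hub-D:4, Hub-E:200, Hub-F:208 → nearest is Hub-D
(1, -5) — d² to each: Hub-A:40, Hub-B:36, Hub-C:130, Hub-D:65, Hub-E:113, Hub-F:37 → nearest is Hub-B
(-6, -2) — d² to each: Hub-A:162, Hub-B:58, Hub-C:272, Hub-D:221, Hub-E:241, Hub-F:5 → nearest is Hub-F
1 of the 4 points has Hub-D as nearest.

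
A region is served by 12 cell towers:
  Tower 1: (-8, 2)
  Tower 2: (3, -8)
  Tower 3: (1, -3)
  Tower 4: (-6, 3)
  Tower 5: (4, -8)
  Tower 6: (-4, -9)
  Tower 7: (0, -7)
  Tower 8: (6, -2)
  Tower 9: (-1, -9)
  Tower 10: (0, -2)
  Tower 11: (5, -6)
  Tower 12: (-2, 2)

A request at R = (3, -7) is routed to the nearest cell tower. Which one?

Since √ is increasing, it suffices to compare squared distances:
d²(R, Tower 1) = (3−(-8))² + (-7−2)² = 121 + 81 = 202
d²(R, Tower 2) = (3−3)² + (-7−(-8))² = 0 + 1 = 1
d²(R, Tower 3) = (3−1)² + (-7−(-3))² = 4 + 16 = 20
d²(R, Tower 4) = (3−(-6))² + (-7−3)² = 81 + 100 = 181
d²(R, Tower 5) = (3−4)² + (-7−(-8))² = 1 + 1 = 2
d²(R, Tower 6) = (3−(-4))² + (-7−(-9))² = 49 + 4 = 53
d²(R, Tower 7) = (3−0)² + (-7−(-7))² = 9 + 0 = 9
d²(R, Tower 8) = (3−6)² + (-7−(-2))² = 9 + 25 = 34
d²(R, Tower 9) = (3−(-1))² + (-7−(-9))² = 16 + 4 = 20
d²(R, Tower 10) = (3−0)² + (-7−(-2))² = 9 + 25 = 34
d²(R, Tower 11) = (3−5)² + (-7−(-6))² = 4 + 1 = 5
d²(R, Tower 12) = (3−(-2))² + (-7−2)² = 25 + 81 = 106
Tower 2 is nearest.

Tower 2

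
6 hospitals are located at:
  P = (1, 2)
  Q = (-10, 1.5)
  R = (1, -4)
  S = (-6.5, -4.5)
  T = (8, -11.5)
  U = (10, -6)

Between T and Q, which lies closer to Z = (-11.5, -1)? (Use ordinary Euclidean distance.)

Compare squared distances:
|ZT|² = (-11.5−8)² + (-1−(-11.5))² = 380.25 + 110.25 = 490.5
|ZQ|² = (-11.5−(-10))² + (-1−1.5)² = 2.25 + 6.25 = 8.5
490.5 > 8.5, so Q is closer.

Q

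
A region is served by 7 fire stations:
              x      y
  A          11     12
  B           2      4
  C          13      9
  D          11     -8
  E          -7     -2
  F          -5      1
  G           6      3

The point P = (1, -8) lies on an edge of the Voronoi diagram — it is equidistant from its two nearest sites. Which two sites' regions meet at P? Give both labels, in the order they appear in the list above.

D and E

Squared distances from P to each site:
|PA|² = 100 + 400 = 500
|PB|² = 1 + 144 = 145
|PC|² = 144 + 289 = 433
|PD|² = 100 + 0 = 100
|PE|² = 64 + 36 = 100
|PF|² = 36 + 81 = 117
|PG|² = 25 + 121 = 146
P is equidistant from D and E (both at squared distance 100), and every other site is strictly farther — so P lies on the D–E Voronoi edge.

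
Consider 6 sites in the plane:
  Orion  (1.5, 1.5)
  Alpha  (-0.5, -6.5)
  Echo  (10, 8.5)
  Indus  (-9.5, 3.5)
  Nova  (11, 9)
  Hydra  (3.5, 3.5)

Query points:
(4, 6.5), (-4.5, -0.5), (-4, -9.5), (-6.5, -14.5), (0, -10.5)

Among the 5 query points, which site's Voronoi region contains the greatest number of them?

Alpha

(4, 6.5) — d² to each: Orion:31.25, Alpha:189.25, Echo:40, Indus:191.25, Nova:55.25, Hydra:9.25 → nearest is Hydra
(-4.5, -0.5) — d² to each: Orion:40, Alpha:52, Echo:291.25, Indus:41, Nova:330.5, Hydra:80 → nearest is Orion
(-4, -9.5) — d² to each: Orion:151.25, Alpha:21.25, Echo:520, Indus:199.25, Nova:567.25, Hydra:225.25 → nearest is Alpha
(-6.5, -14.5) — d² to each: Orion:320, Alpha:100, Echo:801.25, Indus:333, Nova:858.5, Hydra:424 → nearest is Alpha
(0, -10.5) — d² to each: Orion:146.25, Alpha:16.25, Echo:461, Indus:286.25, Nova:501.25, Hydra:208.25 → nearest is Alpha
Tally — Orion:1, Alpha:3, Hydra:1. Alpha captures the most (3).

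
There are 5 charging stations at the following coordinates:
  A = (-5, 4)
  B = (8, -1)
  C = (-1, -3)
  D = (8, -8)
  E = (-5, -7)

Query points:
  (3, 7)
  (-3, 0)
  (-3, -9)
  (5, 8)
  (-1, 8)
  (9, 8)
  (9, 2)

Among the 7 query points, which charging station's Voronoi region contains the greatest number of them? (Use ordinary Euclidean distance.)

(3, 7) — d² to each: A:73, B:89, C:116, D:250, E:260 → nearest is A
(-3, 0) — d² to each: A:20, B:122, C:13, D:185, E:53 → nearest is C
(-3, -9) — d² to each: A:173, B:185, C:40, D:122, E:8 → nearest is E
(5, 8) — d² to each: A:116, B:90, C:157, D:265, E:325 → nearest is B
(-1, 8) — d² to each: A:32, B:162, C:121, D:337, E:241 → nearest is A
(9, 8) — d² to each: A:212, B:82, C:221, D:257, E:421 → nearest is B
(9, 2) — d² to each: A:200, B:10, C:125, D:101, E:277 → nearest is B
Tally — A:2, B:3, C:1, E:1. B captures the most (3).

B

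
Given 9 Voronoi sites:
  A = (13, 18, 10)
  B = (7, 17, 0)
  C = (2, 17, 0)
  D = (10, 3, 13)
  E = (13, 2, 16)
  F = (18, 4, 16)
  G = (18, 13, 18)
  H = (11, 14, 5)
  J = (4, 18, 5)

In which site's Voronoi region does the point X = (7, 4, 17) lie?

D

Since √ is increasing, it suffices to compare squared distances:
|XA|² = 36 + 196 + 49 = 281
|XB|² = 0 + 169 + 289 = 458
|XC|² = 25 + 169 + 289 = 483
|XD|² = 9 + 1 + 16 = 26
|XE|² = 36 + 4 + 1 = 41
|XF|² = 121 + 0 + 1 = 122
|XG|² = 121 + 81 + 1 = 203
|XH|² = 16 + 100 + 144 = 260
|XJ|² = 9 + 196 + 144 = 349
Minimum is at D.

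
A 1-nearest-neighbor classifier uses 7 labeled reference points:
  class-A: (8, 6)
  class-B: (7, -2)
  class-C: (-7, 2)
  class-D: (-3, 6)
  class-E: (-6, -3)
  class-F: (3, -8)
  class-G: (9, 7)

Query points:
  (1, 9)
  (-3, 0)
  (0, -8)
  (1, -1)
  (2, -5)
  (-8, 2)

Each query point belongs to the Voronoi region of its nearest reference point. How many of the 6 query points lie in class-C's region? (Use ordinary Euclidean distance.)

1

(1, 9) — d² to each: class-A:58, class-B:157, class-C:113, class-D:25, class-E:193, class-F:293, class-G:68 → nearest is class-D
(-3, 0) — d² to each: class-A:157, class-B:104, class-C:20, class-D:36, class-E:18, class-F:100, class-G:193 → nearest is class-E
(0, -8) — d² to each: class-A:260, class-B:85, class-C:149, class-D:205, class-E:61, class-F:9, class-G:306 → nearest is class-F
(1, -1) — d² to each: class-A:98, class-B:37, class-C:73, class-D:65, class-E:53, class-F:53, class-G:128 → nearest is class-B
(2, -5) — d² to each: class-A:157, class-B:34, class-C:130, class-D:146, class-E:68, class-F:10, class-G:193 → nearest is class-F
(-8, 2) — d² to each: class-A:272, class-B:241, class-C:1, class-D:41, class-E:29, class-F:221, class-G:314 → nearest is class-C
1 of the 6 points has class-C as nearest.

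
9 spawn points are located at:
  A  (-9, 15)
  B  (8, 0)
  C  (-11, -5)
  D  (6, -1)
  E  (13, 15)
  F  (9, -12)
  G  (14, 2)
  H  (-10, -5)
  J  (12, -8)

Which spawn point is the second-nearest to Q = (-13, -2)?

Compare squared distances (the ordering matches that of the actual distances):
|QA|² = 16 + 289 = 305
|QB|² = 441 + 4 = 445
|QC|² = 4 + 9 = 13
|QD|² = 361 + 1 = 362
|QE|² = 676 + 289 = 965
|QF|² = 484 + 100 = 584
|QG|² = 729 + 16 = 745
|QH|² = 9 + 9 = 18
|QJ|² = 625 + 36 = 661
Sorted ascending: C, H, A, … — the second-nearest is H.

H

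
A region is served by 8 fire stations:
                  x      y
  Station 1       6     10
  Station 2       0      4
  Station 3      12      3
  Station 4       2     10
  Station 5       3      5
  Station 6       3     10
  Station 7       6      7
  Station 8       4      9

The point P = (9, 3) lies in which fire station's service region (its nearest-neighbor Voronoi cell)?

Compare squared distances (the ordering matches that of the actual distances):
d²(P, Station 1) = (9−6)² + (3−10)² = 9 + 49 = 58
d²(P, Station 2) = (9−0)² + (3−4)² = 81 + 1 = 82
d²(P, Station 3) = (9−12)² + (3−3)² = 9 + 0 = 9
d²(P, Station 4) = (9−2)² + (3−10)² = 49 + 49 = 98
d²(P, Station 5) = (9−3)² + (3−5)² = 36 + 4 = 40
d²(P, Station 6) = (9−3)² + (3−10)² = 36 + 49 = 85
d²(P, Station 7) = (9−6)² + (3−7)² = 9 + 16 = 25
d²(P, Station 8) = (9−4)² + (3−9)² = 25 + 36 = 61
Station 3 is nearest.

Station 3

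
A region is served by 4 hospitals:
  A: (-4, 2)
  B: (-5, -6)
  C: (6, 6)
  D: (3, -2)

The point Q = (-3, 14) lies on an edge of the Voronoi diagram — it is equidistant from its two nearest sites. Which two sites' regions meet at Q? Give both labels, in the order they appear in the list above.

A and C

Squared distances from Q to each site:
|QA|² = (-3−(-4))² + (14−2)² = 1 + 144 = 145
|QB|² = (-3−(-5))² + (14−(-6))² = 4 + 400 = 404
|QC|² = (-3−6)² + (14−6)² = 81 + 64 = 145
|QD|² = (-3−3)² + (14−(-2))² = 36 + 256 = 292
Q is equidistant from A and C (both at squared distance 145), and every other site is strictly farther — so Q lies on the A–C Voronoi edge.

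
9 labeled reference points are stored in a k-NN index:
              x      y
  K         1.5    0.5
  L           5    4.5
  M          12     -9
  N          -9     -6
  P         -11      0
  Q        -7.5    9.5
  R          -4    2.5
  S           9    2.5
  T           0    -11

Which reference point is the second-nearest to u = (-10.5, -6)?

Squared Euclidean distances:
|uK|² = (-10.5−1.5)² + (-6−0.5)² = 144 + 42.25 = 186.25
|uL|² = (-10.5−5)² + (-6−4.5)² = 240.25 + 110.25 = 350.5
|uM|² = (-10.5−12)² + (-6−(-9))² = 506.25 + 9 = 515.25
|uN|² = (-10.5−(-9))² + (-6−(-6))² = 2.25 + 0 = 2.25
|uP|² = (-10.5−(-11))² + (-6−0)² = 0.25 + 36 = 36.25
|uQ|² = (-10.5−(-7.5))² + (-6−9.5)² = 9 + 240.25 = 249.25
|uR|² = (-10.5−(-4))² + (-6−2.5)² = 42.25 + 72.25 = 114.5
|uS|² = (-10.5−9)² + (-6−2.5)² = 380.25 + 72.25 = 452.5
|uT|² = (-10.5−0)² + (-6−(-11))² = 110.25 + 25 = 135.25
Sorted ascending: N, P, R, … — the second-nearest is P.

P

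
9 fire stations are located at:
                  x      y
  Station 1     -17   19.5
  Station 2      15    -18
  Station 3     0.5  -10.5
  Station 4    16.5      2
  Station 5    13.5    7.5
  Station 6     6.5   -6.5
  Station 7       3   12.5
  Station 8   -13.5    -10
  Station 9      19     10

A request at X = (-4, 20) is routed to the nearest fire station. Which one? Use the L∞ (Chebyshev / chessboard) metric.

Station 7

d(X, Station 1) = max(13, 0.5) = 13
d(X, Station 2) = max(19, 38) = 38
d(X, Station 3) = max(4.5, 30.5) = 30.5
d(X, Station 4) = max(20.5, 18) = 20.5
d(X, Station 5) = max(17.5, 12.5) = 17.5
d(X, Station 6) = max(10.5, 26.5) = 26.5
d(X, Station 7) = max(7, 7.5) = 7.5
d(X, Station 8) = max(9.5, 30) = 30
d(X, Station 9) = max(23, 10) = 23
Minimum is at Station 7.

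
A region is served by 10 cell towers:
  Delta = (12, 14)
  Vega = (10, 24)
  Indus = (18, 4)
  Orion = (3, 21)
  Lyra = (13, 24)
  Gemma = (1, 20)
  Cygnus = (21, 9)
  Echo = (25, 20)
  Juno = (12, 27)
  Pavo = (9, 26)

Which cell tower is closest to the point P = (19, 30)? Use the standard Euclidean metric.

Compare squared distances (the ordering matches that of the actual distances):
d²(P, Delta) = 49 + 256 = 305
d²(P, Vega) = 81 + 36 = 117
d²(P, Indus) = 1 + 676 = 677
d²(P, Orion) = 256 + 81 = 337
d²(P, Lyra) = 36 + 36 = 72
d²(P, Gemma) = 324 + 100 = 424
d²(P, Cygnus) = 4 + 441 = 445
d²(P, Echo) = 36 + 100 = 136
d²(P, Juno) = 49 + 9 = 58
d²(P, Pavo) = 100 + 16 = 116
Juno is nearest.

Juno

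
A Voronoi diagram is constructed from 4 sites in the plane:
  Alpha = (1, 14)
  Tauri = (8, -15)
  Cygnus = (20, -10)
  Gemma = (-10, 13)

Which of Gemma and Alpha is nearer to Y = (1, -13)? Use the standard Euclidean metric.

Compare squared distances:
d²(Y, Gemma) = (1−(-10))² + (-13−13)² = 121 + 676 = 797
d²(Y, Alpha) = (1−1)² + (-13−14)² = 0 + 729 = 729
797 > 729, so Alpha is closer.

Alpha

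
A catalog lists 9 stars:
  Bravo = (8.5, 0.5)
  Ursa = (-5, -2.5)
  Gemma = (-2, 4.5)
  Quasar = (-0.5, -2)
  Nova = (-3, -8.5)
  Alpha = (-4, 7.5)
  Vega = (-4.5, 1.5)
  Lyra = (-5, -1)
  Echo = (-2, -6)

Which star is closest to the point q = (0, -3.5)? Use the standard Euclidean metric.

Since √ is increasing, it suffices to compare squared distances:
d²(q, Bravo) = 72.25 + 16 = 88.25
d²(q, Ursa) = 25 + 1 = 26
d²(q, Gemma) = 4 + 64 = 68
d²(q, Quasar) = 0.25 + 2.25 = 2.5
d²(q, Nova) = 9 + 25 = 34
d²(q, Alpha) = 16 + 121 = 137
d²(q, Vega) = 20.25 + 25 = 45.25
d²(q, Lyra) = 25 + 6.25 = 31.25
d²(q, Echo) = 4 + 6.25 = 10.25
The smallest is to Quasar, so q lies in the Voronoi region of Quasar.

Quasar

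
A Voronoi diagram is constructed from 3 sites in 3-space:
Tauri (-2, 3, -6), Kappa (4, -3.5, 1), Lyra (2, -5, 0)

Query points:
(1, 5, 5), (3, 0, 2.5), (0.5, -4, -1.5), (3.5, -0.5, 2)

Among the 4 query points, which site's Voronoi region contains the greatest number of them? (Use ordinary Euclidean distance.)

Kappa

(1, 5, 5) — d² to each: Tauri:134, Kappa:97.25, Lyra:126 → nearest is Kappa
(3, 0, 2.5) — d² to each: Tauri:106.25, Kappa:15.5, Lyra:32.25 → nearest is Kappa
(0.5, -4, -1.5) — d² to each: Tauri:75.5, Kappa:18.75, Lyra:5.5 → nearest is Lyra
(3.5, -0.5, 2) — d² to each: Tauri:106.5, Kappa:10.25, Lyra:26.5 → nearest is Kappa
Tally — Kappa:3, Lyra:1. Kappa captures the most (3).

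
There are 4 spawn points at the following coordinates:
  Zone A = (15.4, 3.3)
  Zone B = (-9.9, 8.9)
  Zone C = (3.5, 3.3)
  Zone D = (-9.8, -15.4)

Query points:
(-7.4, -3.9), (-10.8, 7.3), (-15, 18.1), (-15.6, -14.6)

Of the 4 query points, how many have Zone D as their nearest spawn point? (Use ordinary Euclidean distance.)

(-7.4, -3.9) — d² to each: Zone A:571.68, Zone B:170.09, Zone C:170.65, Zone D:138.01 → nearest is Zone D
(-10.8, 7.3) — d² to each: Zone A:702.44, Zone B:3.37, Zone C:220.49, Zone D:516.29 → nearest is Zone B
(-15, 18.1) — d² to each: Zone A:1143.2, Zone B:110.65, Zone C:561.29, Zone D:1149.29 → nearest is Zone B
(-15.6, -14.6) — d² to each: Zone A:1281.41, Zone B:584.74, Zone C:685.22, Zone D:34.28 → nearest is Zone D
2 of the 4 points have Zone D as nearest.

2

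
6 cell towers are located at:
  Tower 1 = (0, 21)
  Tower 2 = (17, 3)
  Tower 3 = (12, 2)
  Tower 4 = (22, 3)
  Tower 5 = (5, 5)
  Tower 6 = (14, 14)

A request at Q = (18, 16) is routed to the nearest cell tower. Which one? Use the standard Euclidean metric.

Since √ is increasing, it suffices to compare squared distances:
d²(Q, Tower 1) = (18−0)² + (16−21)² = 324 + 25 = 349
d²(Q, Tower 2) = (18−17)² + (16−3)² = 1 + 169 = 170
d²(Q, Tower 3) = (18−12)² + (16−2)² = 36 + 196 = 232
d²(Q, Tower 4) = (18−22)² + (16−3)² = 16 + 169 = 185
d²(Q, Tower 5) = (18−5)² + (16−5)² = 169 + 121 = 290
d²(Q, Tower 6) = (18−14)² + (16−14)² = 16 + 4 = 20
Tower 6 is nearest.

Tower 6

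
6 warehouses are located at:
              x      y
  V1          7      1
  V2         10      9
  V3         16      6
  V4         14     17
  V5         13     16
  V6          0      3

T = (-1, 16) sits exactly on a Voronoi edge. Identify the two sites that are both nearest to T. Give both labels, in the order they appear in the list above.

Squared distances from T to each site:
|TV1|² = (-1−7)² + (16−1)² = 64 + 225 = 289
|TV2|² = (-1−10)² + (16−9)² = 121 + 49 = 170
|TV3|² = (-1−16)² + (16−6)² = 289 + 100 = 389
|TV4|² = (-1−14)² + (16−17)² = 225 + 1 = 226
|TV5|² = (-1−13)² + (16−16)² = 196 + 0 = 196
|TV6|² = (-1−0)² + (16−3)² = 1 + 169 = 170
T is equidistant from V2 and V6 (both at squared distance 170), and every other site is strictly farther — so T lies on the V2–V6 Voronoi edge.

V2 and V6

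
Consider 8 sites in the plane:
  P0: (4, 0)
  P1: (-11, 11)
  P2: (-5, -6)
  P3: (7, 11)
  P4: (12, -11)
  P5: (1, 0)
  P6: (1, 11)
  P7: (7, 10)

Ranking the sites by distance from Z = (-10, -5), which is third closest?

Compare squared distances (the ordering matches that of the actual distances):
|ZP0|² = (-10−4)² + (-5−0)² = 196 + 25 = 221
|ZP1|² = (-10−(-11))² + (-5−11)² = 1 + 256 = 257
|ZP2|² = (-10−(-5))² + (-5−(-6))² = 25 + 1 = 26
|ZP3|² = (-10−7)² + (-5−11)² = 289 + 256 = 545
|ZP4|² = (-10−12)² + (-5−(-11))² = 484 + 36 = 520
|ZP5|² = (-10−1)² + (-5−0)² = 121 + 25 = 146
|ZP6|² = (-10−1)² + (-5−11)² = 121 + 256 = 377
|ZP7|² = (-10−7)² + (-5−10)² = 289 + 225 = 514
Sorted ascending: P2, P5, P0, P1, … — the third-nearest is P0.

P0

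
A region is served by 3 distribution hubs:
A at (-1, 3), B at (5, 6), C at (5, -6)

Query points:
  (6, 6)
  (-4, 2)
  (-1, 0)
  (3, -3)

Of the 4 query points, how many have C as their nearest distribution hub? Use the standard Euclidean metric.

(6, 6) — d² to each: A:58, B:1, C:145 → nearest is B
(-4, 2) — d² to each: A:10, B:97, C:145 → nearest is A
(-1, 0) — d² to each: A:9, B:72, C:72 → nearest is A
(3, -3) — d² to each: A:52, B:85, C:13 → nearest is C
1 of the 4 points has C as nearest.

1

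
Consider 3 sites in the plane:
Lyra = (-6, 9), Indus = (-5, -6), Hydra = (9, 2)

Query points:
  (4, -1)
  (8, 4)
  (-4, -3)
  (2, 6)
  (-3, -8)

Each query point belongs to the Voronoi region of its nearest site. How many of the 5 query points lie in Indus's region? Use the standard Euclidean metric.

(4, -1) — d² to each: Lyra:200, Indus:106, Hydra:34 → nearest is Hydra
(8, 4) — d² to each: Lyra:221, Indus:269, Hydra:5 → nearest is Hydra
(-4, -3) — d² to each: Lyra:148, Indus:10, Hydra:194 → nearest is Indus
(2, 6) — d² to each: Lyra:73, Indus:193, Hydra:65 → nearest is Hydra
(-3, -8) — d² to each: Lyra:298, Indus:8, Hydra:244 → nearest is Indus
2 of the 5 points have Indus as nearest.

2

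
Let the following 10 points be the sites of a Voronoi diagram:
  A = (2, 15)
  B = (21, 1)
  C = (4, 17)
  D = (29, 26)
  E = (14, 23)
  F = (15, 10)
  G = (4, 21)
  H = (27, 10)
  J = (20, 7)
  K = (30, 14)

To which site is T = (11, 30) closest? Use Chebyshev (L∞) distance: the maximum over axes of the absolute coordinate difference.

E

d(T,A) = max(9, 15) = 15
d(T,B) = max(10, 29) = 29
d(T,C) = max(7, 13) = 13
d(T,D) = max(18, 4) = 18
d(T,E) = max(3, 7) = 7
d(T,F) = max(4, 20) = 20
d(T,G) = max(7, 9) = 9
d(T,H) = max(16, 20) = 20
d(T,J) = max(9, 23) = 23
d(T,K) = max(19, 16) = 19
Minimum is at E.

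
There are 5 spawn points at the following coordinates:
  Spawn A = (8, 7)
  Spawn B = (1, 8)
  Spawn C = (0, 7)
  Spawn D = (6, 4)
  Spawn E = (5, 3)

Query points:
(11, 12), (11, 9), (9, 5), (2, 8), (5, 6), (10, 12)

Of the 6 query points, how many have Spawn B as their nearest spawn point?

(11, 12) — d² to each: Spawn A:34, Spawn B:116, Spawn C:146, Spawn D:89, Spawn E:117 → nearest is Spawn A
(11, 9) — d² to each: Spawn A:13, Spawn B:101, Spawn C:125, Spawn D:50, Spawn E:72 → nearest is Spawn A
(9, 5) — d² to each: Spawn A:5, Spawn B:73, Spawn C:85, Spawn D:10, Spawn E:20 → nearest is Spawn A
(2, 8) — d² to each: Spawn A:37, Spawn B:1, Spawn C:5, Spawn D:32, Spawn E:34 → nearest is Spawn B
(5, 6) — d² to each: Spawn A:10, Spawn B:20, Spawn C:26, Spawn D:5, Spawn E:9 → nearest is Spawn D
(10, 12) — d² to each: Spawn A:29, Spawn B:97, Spawn C:125, Spawn D:80, Spawn E:106 → nearest is Spawn A
1 of the 6 points has Spawn B as nearest.

1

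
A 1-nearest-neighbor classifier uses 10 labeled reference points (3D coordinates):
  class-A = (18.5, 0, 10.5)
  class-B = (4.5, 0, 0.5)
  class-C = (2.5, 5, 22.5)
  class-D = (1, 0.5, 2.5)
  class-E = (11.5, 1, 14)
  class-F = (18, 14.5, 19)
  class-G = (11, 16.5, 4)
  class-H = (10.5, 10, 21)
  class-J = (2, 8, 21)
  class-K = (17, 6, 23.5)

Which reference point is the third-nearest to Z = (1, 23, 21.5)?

class-C

Since √ is increasing, it suffices to compare squared distances:
d²(Z, class-A) = 306.25 + 529 + 121 = 956.25
d²(Z, class-B) = 12.25 + 529 + 441 = 982.25
d²(Z, class-C) = 2.25 + 324 + 1 = 327.25
d²(Z, class-D) = 0 + 506.25 + 361 = 867.25
d²(Z, class-E) = 110.25 + 484 + 56.25 = 650.5
d²(Z, class-F) = 289 + 72.25 + 6.25 = 367.5
d²(Z, class-G) = 100 + 42.25 + 306.25 = 448.5
d²(Z, class-H) = 90.25 + 169 + 0.25 = 259.5
d²(Z, class-J) = 1 + 225 + 0.25 = 226.25
d²(Z, class-K) = 256 + 289 + 4 = 549
Sorted ascending: class-J, class-H, class-C, class-F, … — the third-nearest is class-C.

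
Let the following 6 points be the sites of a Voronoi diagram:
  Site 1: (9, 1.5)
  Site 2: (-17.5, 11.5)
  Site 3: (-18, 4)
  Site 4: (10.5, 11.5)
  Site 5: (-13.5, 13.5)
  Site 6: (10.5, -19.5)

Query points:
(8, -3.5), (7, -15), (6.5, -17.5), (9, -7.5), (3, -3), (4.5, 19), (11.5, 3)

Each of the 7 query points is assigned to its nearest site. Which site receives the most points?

Site 1

(8, -3.5) — d² to each: Site 1:26, Site 2:875.25, Site 3:732.25, Site 4:231.25, Site 5:751.25, Site 6:262.25 → nearest is Site 1
(7, -15) — d² to each: Site 1:276.25, Site 2:1302.5, Site 3:986, Site 4:714.5, Site 5:1232.5, Site 6:32.5 → nearest is Site 6
(6.5, -17.5) — d² to each: Site 1:367.25, Site 2:1417, Site 3:1062.5, Site 4:857, Site 5:1361, Site 6:20 → nearest is Site 6
(9, -7.5) — d² to each: Site 1:81, Site 2:1063.25, Site 3:861.25, Site 4:363.25, Site 5:947.25, Site 6:146.25 → nearest is Site 1
(3, -3) — d² to each: Site 1:56.25, Site 2:630.5, Site 3:490, Site 4:266.5, Site 5:544.5, Site 6:328.5 → nearest is Site 1
(4.5, 19) — d² to each: Site 1:326.5, Site 2:540.25, Site 3:731.25, Site 4:92.25, Site 5:354.25, Site 6:1518.25 → nearest is Site 4
(11.5, 3) — d² to each: Site 1:8.5, Site 2:913.25, Site 3:871.25, Site 4:73.25, Site 5:735.25, Site 6:507.25 → nearest is Site 1
Tally — Site 1:4, Site 4:1, Site 6:2. Site 1 captures the most (4).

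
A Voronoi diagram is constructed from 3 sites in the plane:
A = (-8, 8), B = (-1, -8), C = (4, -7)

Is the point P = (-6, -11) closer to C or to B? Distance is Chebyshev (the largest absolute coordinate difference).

d(P,C) = max(10, 4) = 10
d(P,B) = max(5, 3) = 5
10 > 5, so B is closer.

B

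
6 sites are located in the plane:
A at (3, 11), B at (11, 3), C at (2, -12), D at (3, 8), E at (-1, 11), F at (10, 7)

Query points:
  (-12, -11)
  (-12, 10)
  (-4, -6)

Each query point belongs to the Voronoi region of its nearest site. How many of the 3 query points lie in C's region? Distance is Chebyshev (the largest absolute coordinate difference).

(-12, -11) — d to each: A:22, B:23, C:14, D:19, E:22, F:22 → nearest is C
(-12, 10) — d to each: A:15, B:23, C:22, D:15, E:11, F:22 → nearest is E
(-4, -6) — d to each: A:17, B:15, C:6, D:14, E:17, F:14 → nearest is C
2 of the 3 points have C as nearest.

2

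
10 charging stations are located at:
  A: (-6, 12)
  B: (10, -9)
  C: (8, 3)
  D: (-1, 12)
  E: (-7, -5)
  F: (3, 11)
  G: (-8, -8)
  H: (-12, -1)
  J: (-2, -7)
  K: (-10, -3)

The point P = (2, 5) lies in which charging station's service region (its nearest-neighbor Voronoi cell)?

Squared Euclidean distances:
|PA|² = (2−(-6))² + (5−12)² = 64 + 49 = 113
|PB|² = (2−10)² + (5−(-9))² = 64 + 196 = 260
|PC|² = (2−8)² + (5−3)² = 36 + 4 = 40
|PD|² = (2−(-1))² + (5−12)² = 9 + 49 = 58
|PE|² = (2−(-7))² + (5−(-5))² = 81 + 100 = 181
|PF|² = (2−3)² + (5−11)² = 1 + 36 = 37
|PG|² = (2−(-8))² + (5−(-8))² = 100 + 169 = 269
|PH|² = (2−(-12))² + (5−(-1))² = 196 + 36 = 232
|PJ|² = (2−(-2))² + (5−(-7))² = 16 + 144 = 160
|PK|² = (2−(-10))² + (5−(-3))² = 144 + 64 = 208
F is nearest.

F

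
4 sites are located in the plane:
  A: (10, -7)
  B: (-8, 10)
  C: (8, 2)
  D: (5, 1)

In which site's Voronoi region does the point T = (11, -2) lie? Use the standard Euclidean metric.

Compare squared distances (the ordering matches that of the actual distances):
|TA|² = (11−10)² + (-2−(-7))² = 1 + 25 = 26
|TB|² = (11−(-8))² + (-2−10)² = 361 + 144 = 505
|TC|² = (11−8)² + (-2−2)² = 9 + 16 = 25
|TD|² = (11−5)² + (-2−1)² = 36 + 9 = 45
C is nearest.

C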